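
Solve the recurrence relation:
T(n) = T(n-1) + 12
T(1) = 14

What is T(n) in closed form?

Unrolling: T(n) = T(1) + 12·(n-1) = 14 + 12(n-1) = 12n + 2.

Answer: T(n) = 12n + 2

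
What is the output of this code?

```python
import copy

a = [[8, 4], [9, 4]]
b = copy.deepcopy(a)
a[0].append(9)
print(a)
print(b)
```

Key concept: deep copy is fully independent.
Step by step:
`a = [[8, 4], [9, 4]]` → a = [[8, 4], [9, 4]]
`b = copy.deepcopy(a)` → b = [[8, 4], [9, 4]]
`a[0].append(9)` → a = [[8, 4, 9], [9, 4]]
`print(a)` → prints [[8, 4, 9], [9, 4]]
`print(b)` → prints [[8, 4], [9, 4]]

Answer:
[[8, 4, 9], [9, 4]]
[[8, 4], [9, 4]]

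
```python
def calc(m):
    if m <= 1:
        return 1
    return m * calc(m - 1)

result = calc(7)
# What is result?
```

calc(7) = 7 * 6 * 5 * 4 * 3 * 2 * 1 = 5040

Answer: 5040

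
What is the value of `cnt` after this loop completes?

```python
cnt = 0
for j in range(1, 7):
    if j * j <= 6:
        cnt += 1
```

Count numbers where j² ≤ 6
`cnt` takes the values: 0 → 1 → 2

Answer: 2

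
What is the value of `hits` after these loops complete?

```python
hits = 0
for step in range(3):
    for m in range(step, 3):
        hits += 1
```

Upper triangle: 3 + 2 + ... + 1
`hits` takes the values: 0 → 1 → 2 → 3 → 4 → 5 → 6

Answer: 6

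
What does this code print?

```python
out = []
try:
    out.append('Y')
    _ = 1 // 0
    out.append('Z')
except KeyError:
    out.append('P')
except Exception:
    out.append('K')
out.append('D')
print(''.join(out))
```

Execution trace: 'Y' (try body) → 'K' (except Exception) → 'D' (after the try/except). Output: YKD

Answer: YKD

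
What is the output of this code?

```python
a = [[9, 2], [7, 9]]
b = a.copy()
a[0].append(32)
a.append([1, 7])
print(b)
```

Key concept: shallow copy with nested lists.
Step by step:
`a = [[9, 2], [7, 9]]` → a = [[9, 2], [7, 9]]
`b = a.copy()` → b = [[9, 2], [7, 9]]
`a[0].append(32)` → a = [[9, 2, 32], [7, 9]]; b = [[9, 2, 32], [7, 9]]
`a.append([1, 7])` → a = [[9, 2, 32], [7, 9], [1, 7]]
`print(b)` → prints [[9, 2, 32], [7, 9]]

Answer: [[9, 2, 32], [7, 9]]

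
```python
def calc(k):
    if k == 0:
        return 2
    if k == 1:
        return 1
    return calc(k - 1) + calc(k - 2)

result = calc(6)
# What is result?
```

Build up from base cases: calc(0)=2, calc(1)=1, calc(2)=3, calc(3)=4, calc(4)=7, calc(5)=11, calc(6)=18

Answer: 18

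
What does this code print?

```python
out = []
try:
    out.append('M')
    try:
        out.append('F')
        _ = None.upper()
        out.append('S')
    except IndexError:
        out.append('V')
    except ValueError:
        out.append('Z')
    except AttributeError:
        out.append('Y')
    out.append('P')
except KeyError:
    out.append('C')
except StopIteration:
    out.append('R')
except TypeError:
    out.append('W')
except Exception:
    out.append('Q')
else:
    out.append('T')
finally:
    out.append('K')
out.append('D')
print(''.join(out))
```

Execution trace: 'M' (try body) → 'F' (inner try body) → 'Y' (inner except AttributeError) → 'P' (try body, no exception) → 'T' (else) → 'K' (finally) → 'D' (after the try/except). Output: MFYPTKD

Answer: MFYPTKD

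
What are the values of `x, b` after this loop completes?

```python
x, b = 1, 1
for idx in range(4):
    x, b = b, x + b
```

Fibonacci: after 4 iterations
`x, b` takes the values: (1, 1) → (1, 2) → (2, 3) → (3, 5) → (5, 8)

Answer: 5, 8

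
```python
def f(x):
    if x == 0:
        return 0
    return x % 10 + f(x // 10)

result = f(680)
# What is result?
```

Sum of digits of 680: 0 + 8 + 6 = 14

Answer: 14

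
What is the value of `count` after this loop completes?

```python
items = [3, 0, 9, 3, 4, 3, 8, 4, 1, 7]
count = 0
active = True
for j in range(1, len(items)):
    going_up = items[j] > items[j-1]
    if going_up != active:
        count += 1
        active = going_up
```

Count direction changes in [3, 0, 9, 3, 4, 3, 8, 4, 1, 7]
`count` takes the values: 0 → 1 → 2 → 3 → 4 → 5 → 6 → 7 → 8

Answer: 8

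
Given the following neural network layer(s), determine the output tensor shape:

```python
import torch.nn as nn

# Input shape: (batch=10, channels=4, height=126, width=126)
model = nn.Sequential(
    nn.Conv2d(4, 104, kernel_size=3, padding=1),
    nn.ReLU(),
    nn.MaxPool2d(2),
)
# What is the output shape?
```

Input: (10, 4, 126, 126) -> after Conv2d: (10, 104, 126, 126) -> after ReLU: (10, 104, 126, 126) -> Output: (10, 104, 63, 63)

Answer: (10, 104, 63, 63)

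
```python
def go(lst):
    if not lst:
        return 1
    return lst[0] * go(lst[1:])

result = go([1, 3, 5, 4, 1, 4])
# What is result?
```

Product over [1, 3, 5, 4, 1, 4] = 1 * 3 * 5 * 4 * 1 * 4 = 240

Answer: 240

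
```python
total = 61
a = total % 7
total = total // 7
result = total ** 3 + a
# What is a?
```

Trace:
`total = 61` → total = 61
`a = total % 7` → a = 5
`total = total // 7` → total = 8
`result = total ** 3 + a` → result = 517
So a = 5

Answer: 5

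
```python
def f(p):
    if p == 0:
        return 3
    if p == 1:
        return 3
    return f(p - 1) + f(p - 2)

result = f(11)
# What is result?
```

Build up from base cases: f(0)=3, f(1)=3, f(2)=6, f(3)=9, f(4)=15, f(5)=24, f(6)=39, ..., f(11)=432

Answer: 432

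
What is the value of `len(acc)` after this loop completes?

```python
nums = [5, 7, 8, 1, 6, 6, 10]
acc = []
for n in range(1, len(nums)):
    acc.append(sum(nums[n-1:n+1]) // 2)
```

Number of 2-element averages
`acc` takes the values: [] → [6] → [6, 7] → [6, 7, 4] → [6, 7, 4, 3] → [6, 7, 4, 3, 6] → [6, 7, 4, 3, 6, 8]
So `len(acc)` = 6

Answer: 6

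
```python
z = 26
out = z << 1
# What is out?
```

Trace:
`z = 26` → z = 26
`out = z << 1` → out = 52
So out = 52

Answer: 52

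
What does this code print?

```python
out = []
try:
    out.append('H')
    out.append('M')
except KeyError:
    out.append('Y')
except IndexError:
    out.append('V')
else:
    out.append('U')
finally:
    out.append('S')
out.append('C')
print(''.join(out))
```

Execution trace: 'H' (try body) → 'M' (try body, no exception) → 'U' (else) → 'S' (finally) → 'C' (after the try/except). Output: HMUSC

Answer: HMUSC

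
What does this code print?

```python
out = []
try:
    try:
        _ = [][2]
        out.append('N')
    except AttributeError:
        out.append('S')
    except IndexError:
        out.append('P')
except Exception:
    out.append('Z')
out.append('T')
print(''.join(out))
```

Execution trace: 'P' (inner except IndexError) → 'T' (after the try/except). Output: PT

Answer: PT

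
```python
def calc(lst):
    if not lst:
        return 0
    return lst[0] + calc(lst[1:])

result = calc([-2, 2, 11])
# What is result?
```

(-2) + 2 + 11 + 0 = 11

Answer: 11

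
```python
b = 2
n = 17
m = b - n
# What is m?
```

Trace:
`b = 2` → b = 2
`n = 17` → n = 17
`m = b - n` → m = -15
So m = -15

Answer: -15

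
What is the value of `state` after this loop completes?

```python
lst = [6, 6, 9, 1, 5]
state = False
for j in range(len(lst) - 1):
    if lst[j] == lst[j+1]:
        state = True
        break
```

Check consecutive duplicates in [6, 6, 9, 1, 5]
`state` takes the values: False → True

Answer: True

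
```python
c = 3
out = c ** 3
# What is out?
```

Trace:
`c = 3` → c = 3
`out = c ** 3` → out = 27
So out = 27

Answer: 27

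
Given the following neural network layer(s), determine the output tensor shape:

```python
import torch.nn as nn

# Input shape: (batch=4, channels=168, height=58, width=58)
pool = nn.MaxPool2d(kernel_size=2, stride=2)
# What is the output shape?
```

Input: (4, 168, 58, 58) -> Output: (4, 168, 29, 29)

Answer: (4, 168, 29, 29)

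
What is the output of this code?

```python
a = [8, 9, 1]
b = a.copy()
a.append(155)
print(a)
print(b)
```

Key concept: list.copy() creates independent copy.
Step by step:
`a = [8, 9, 1]` → a = [8, 9, 1]
`b = a.copy()` → b = [8, 9, 1]
`a.append(155)` → a = [8, 9, 1, 155]
`print(a)` → prints [8, 9, 1, 155]
`print(b)` → prints [8, 9, 1]

Answer:
[8, 9, 1, 155]
[8, 9, 1]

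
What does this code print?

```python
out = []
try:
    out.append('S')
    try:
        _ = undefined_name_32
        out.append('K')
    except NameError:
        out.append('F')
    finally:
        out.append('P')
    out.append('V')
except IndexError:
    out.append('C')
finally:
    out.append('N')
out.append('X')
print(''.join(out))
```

Execution trace: 'S' (try body) → 'F' (inner except NameError) → 'P' (inner finally) → 'V' (try body, no exception) → 'N' (finally) → 'X' (after the try/except). Output: SFPVNX

Answer: SFPVNX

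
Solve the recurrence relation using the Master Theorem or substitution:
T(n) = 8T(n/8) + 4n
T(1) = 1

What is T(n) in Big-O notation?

By Master Theorem: a=8, b=8, f(n)=4n. Since log_8(8) = 1 and f(n) = Θ(n^1), Case 2 applies. T(n) = O(n log n).

Answer: O(n log n)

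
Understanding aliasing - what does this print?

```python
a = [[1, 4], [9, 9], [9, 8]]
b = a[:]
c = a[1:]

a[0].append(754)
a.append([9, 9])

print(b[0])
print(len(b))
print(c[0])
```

Key concept: slice with nested mutation.
Step by step:
`a = [[1, 4], [9, 9], [9, 8]]` → a = [[1, 4], [9, 9], [9, 8]]
`b = a[:]` → b = [[1, 4], [9, 9], [9, 8]]
`c = a[1:]` → c = [[9, 9], [9, 8]]
`a[0].append(754)` → a = [[1, 4, 754], [9, 9], [9, 8]]; b = [[1, 4, 754], [9, 9], [9, 8]]
`a.append([9, 9])` → a = [[1, 4, 754], [9, 9], [9, 8], [9, 9]]
`print(b[0])` → prints [1, 4, 754]
`print(len(b))` → prints 3
`print(c[0])` → prints [9, 9]

Answer:
[1, 4, 754]
3
[9, 9]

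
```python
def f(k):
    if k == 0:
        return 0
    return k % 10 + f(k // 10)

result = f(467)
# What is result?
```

Sum of digits of 467: 7 + 6 + 4 = 17

Answer: 17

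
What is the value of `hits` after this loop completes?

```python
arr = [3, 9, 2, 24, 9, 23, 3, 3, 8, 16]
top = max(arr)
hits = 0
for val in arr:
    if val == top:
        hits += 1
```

Count of max value 24 in [3, 9, 2, 24, 9, 23, 3, 3, 8, 16]
`hits` takes the values: 0 → 1

Answer: 1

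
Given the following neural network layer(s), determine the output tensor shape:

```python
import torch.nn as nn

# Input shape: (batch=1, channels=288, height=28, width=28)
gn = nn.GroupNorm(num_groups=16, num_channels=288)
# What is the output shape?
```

Input: (1, 288, 28, 28) -> Output: (1, 288, 28, 28)

Answer: (1, 288, 28, 28)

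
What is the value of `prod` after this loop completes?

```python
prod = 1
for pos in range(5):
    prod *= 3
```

3^5 = 243
`prod` takes the values: 1 → 3 → 9 → 27 → 81 → 243

Answer: 243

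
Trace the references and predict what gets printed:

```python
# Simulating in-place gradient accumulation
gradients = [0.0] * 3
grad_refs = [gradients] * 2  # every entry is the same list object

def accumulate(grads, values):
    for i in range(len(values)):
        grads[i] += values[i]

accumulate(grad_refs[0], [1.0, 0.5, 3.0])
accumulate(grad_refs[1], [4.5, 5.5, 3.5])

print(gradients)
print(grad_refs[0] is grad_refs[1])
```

Key concept: gradient accumulation aliasing.
Step by step:
`gradients = [0.0] * 3` → gradients = [0.0, 0.0, 0.0]
`grad_refs = [gradients] * 2` → grad_refs = [[0.0, 0.0, 0.0], [0.0, 0.0, 0.0]]
`accumulate(grad_refs[0], [1.0, 0.5, 3.0])` → gradients = [1.0, 0.5, 3.0]; grad_refs = [[1.0, 0.5, 3.0], [1.0, 0.5, 3.0]]
`accumulate(grad_refs[1], [4.5, 5.5, 3.5])` → gradients = [5.5, 6.0, 6.5]; grad_refs = [[5.5, 6.0, 6.5], [5.5, 6.0, 6.5]]
`print(gradients)` → prints [5.5, 6.0, 6.5]
`print(grad_refs[0] is grad_refs[1])` → prints True

Answer:
[5.5, 6.0, 6.5]
True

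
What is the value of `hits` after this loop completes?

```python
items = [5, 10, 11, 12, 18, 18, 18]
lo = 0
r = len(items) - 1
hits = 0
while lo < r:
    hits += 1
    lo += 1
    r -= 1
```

Iterations until pointers meet (list length 7)
`hits` takes the values: 0 → 1 → 2 → 3

Answer: 3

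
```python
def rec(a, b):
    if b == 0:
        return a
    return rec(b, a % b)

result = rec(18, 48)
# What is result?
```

rec(18, 48) -> rec(48, 18) -> rec(18, 12) -> rec(12, 6) -> rec(6, 0) -> 6

Answer: 6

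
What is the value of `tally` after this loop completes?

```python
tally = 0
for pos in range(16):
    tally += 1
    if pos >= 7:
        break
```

Loop breaks when pos reaches 7, tally is 8
`tally` takes the values: 0 → 1 → 2 → 3 → 4 → 5 → 6 → 7 → 8

Answer: 8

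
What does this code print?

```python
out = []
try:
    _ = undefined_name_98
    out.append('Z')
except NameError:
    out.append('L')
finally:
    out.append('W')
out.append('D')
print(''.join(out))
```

Execution trace: 'L' (except NameError) → 'W' (finally) → 'D' (after the try/except). Output: LWD

Answer: LWD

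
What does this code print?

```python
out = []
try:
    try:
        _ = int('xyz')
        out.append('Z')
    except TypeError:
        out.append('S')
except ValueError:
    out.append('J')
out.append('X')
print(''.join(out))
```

Execution trace: 'J' (outer except ValueError) → 'X' (after the try/except). Output: JX

Answer: JX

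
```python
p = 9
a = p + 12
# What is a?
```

Trace:
`p = 9` → p = 9
`a = p + 12` → a = 21
So a = 21

Answer: 21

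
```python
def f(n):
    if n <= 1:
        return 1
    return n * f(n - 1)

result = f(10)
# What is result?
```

f(10) = 10 * 9 * 8 * 7 * 6 * 5 * 4 * 3 * 2 * 1 = 3628800

Answer: 3628800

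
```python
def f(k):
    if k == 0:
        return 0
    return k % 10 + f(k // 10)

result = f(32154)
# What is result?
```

Sum of digits of 32154: 4 + 5 + 1 + 2 + 3 = 15

Answer: 15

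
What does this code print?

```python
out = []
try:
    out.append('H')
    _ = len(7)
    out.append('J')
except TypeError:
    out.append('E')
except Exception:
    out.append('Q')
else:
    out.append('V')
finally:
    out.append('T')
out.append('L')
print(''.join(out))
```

Execution trace: 'H' (try body) → 'E' (except TypeError) → 'T' (finally) → 'L' (after the try/except). Output: HETL

Answer: HETL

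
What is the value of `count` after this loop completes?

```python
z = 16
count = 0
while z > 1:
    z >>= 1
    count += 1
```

Count right shifts until 1
`count` takes the values: 0 → 1 → 2 → 3 → 4

Answer: 4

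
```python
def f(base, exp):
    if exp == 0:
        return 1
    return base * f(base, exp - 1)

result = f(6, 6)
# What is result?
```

f(6, 6) = 6 * 6 * 6 * 6 * 6 * 6 = 46656

Answer: 46656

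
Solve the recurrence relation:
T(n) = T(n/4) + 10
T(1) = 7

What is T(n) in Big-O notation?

Each step divides n by 4 and adds 10. After log_4(n) steps we reach T(1)=7. So T(n) = 10·log_4(n) + 7 = O(log n).

Answer: O(log n)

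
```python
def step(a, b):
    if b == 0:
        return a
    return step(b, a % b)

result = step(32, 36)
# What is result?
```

step(32, 36) -> step(36, 32) -> step(32, 4) -> step(4, 0) -> 4

Answer: 4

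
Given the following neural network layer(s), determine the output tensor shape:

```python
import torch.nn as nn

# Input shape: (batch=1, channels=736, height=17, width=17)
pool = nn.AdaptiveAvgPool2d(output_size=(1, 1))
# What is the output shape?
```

Input: (1, 736, 17, 17) -> Output: (1, 736, 1, 1)

Answer: (1, 736, 1, 1)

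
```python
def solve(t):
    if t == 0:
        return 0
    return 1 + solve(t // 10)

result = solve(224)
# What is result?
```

Count of digits of 224: 3

Answer: 3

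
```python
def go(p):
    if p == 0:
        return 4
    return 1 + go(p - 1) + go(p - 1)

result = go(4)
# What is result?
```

go(p) = 1 + 2·go(p-1), go(0)=4. Closed form: (4+1)·2^4 - 1 = 79.

Answer: 79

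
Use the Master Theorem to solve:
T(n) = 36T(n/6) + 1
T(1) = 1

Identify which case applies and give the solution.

a=36, b=6, f(n)=1. log_6(36) = 2. Since c=0 < 2, Case 1 applies: T(n) = Θ(n^log_b(a)) = O(n^2).

Answer: O(n^2) - Case 1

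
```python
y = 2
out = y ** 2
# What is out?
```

Trace:
`y = 2` → y = 2
`out = y ** 2` → out = 4
So out = 4

Answer: 4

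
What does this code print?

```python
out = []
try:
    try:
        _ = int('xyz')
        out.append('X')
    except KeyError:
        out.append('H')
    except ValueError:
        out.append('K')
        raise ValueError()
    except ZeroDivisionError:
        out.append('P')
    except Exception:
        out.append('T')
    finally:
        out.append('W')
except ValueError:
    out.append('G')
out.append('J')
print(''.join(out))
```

Execution trace: 'K' (inner except ValueError) → 'W' (inner finally) → 'G' (outer except ValueError) → 'J' (after the try/except). Output: KWGJ

Answer: KWGJ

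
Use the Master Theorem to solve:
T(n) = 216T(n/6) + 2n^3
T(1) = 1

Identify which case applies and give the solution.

a=216, b=6, f(n)=2n^3. log_6(216) = 3. Since c=3 = 3, Case 2 applies: T(n) = Θ(n^log_b(a) · log n) = O(n^3 log n).

Answer: O(n^3 log n) - Case 2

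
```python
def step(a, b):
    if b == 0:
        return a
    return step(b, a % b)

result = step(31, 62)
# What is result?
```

step(31, 62) -> step(62, 31) -> step(31, 0) -> 31

Answer: 31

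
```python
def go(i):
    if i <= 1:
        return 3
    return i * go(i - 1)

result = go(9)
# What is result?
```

go(9) = 9 * 8 * 7 * 6 * 5 * 4 * 3 * 2 * 3 = 1088640

Answer: 1088640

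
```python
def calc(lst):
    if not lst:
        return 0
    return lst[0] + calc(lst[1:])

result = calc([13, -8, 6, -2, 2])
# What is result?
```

13 + (-8) + 6 + (-2) + 2 + 0 = 11

Answer: 11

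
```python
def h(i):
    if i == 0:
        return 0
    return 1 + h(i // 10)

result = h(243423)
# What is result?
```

Count of digits of 243423: 6

Answer: 6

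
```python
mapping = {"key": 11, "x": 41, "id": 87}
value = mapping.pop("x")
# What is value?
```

Trace:
`mapping = {"key": 11, "x": 41, "id": 87}` → mapping = {'key': 11, 'x': 41, 'id': 87}
`value = mapping.pop("x")` → mapping = {'key': 11, 'id': 87}; value = 41
So value = 41

Answer: 41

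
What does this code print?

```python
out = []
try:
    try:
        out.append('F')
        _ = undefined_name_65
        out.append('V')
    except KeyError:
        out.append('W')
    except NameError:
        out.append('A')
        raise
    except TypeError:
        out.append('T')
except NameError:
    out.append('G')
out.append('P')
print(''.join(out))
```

Execution trace: 'F' (inner try body) → 'A' (inner except NameError) → 'G' (outer except NameError) → 'P' (after the try/except). Output: FAGP

Answer: FAGP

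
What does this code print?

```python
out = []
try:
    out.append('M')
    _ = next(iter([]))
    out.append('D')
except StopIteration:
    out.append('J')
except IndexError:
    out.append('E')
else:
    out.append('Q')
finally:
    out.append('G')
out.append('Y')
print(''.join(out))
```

Execution trace: 'M' (try body) → 'J' (except StopIteration) → 'G' (finally) → 'Y' (after the try/except). Output: MJGY

Answer: MJGY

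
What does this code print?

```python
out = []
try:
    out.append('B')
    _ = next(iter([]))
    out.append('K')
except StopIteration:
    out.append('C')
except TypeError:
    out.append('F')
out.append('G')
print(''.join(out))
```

Execution trace: 'B' (try body) → 'C' (except StopIteration) → 'G' (after the try/except). Output: BCG

Answer: BCG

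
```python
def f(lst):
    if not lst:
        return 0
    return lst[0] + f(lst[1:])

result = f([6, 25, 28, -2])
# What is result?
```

6 + 25 + 28 + (-2) + 0 = 57

Answer: 57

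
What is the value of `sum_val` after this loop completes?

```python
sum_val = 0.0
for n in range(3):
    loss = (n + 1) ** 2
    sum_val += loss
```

Sum of squared losses 1² + 2² + ... + 3²
`sum_val` takes the values: 0.0 → 1.0 → 5.0 → 14.0

Answer: 14.0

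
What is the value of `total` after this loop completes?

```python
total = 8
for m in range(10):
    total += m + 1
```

Start at 8, add 1 to 10 = 63
`total` takes the values: 8 → 9 → 11 → 14 → 18 → 23 → 29 → 36 → 44 → 53 → 63

Answer: 63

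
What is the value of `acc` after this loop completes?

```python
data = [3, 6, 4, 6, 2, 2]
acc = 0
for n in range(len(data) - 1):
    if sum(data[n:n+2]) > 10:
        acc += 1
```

Count windows with sum > 10
`acc` takes the values: 0

Answer: 0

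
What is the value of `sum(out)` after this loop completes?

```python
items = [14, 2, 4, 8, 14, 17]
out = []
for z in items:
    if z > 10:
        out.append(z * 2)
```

Sum of doubled values > 10
`out` takes the values: [] → [28] → [28, 28] → [28, 28, 34]
So `sum(out)` = 90

Answer: 90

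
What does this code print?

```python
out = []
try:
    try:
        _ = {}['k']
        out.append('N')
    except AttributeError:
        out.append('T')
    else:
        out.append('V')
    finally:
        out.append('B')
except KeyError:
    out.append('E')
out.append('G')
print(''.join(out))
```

Execution trace: 'B' (finally) → 'E' (outer except KeyError) → 'G' (after the try/except). Output: BEG

Answer: BEG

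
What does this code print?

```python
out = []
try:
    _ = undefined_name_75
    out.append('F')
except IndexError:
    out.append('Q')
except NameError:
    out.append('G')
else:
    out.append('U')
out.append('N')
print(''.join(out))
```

Execution trace: 'G' (except NameError) → 'N' (after the try/except). Output: GN

Answer: GN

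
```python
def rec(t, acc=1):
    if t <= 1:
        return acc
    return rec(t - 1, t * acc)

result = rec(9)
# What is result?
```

Accumulator trace (n, acc): (9, 1) -> (8, 9) -> (7, 72) -> (6, 504) -> (5, 3024) -> (4, 15120) -> (3, 60480) -> (2, 181440) -> (1, 362880) -> return 362880

Answer: 362880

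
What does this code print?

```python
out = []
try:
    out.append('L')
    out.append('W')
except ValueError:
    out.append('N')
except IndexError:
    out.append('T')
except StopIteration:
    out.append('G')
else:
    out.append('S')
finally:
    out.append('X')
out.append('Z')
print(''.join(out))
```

Execution trace: 'L' (try body) → 'W' (try body, no exception) → 'S' (else) → 'X' (finally) → 'Z' (after the try/except). Output: LWSXZ

Answer: LWSXZ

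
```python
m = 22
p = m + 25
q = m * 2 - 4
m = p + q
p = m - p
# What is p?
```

Trace:
`m = 22` → m = 22
`p = m + 25` → p = 47
`q = m * 2 - 4` → q = 40
`m = p + q` → m = 87
`p = m - p` → p = 40
So p = 40

Answer: 40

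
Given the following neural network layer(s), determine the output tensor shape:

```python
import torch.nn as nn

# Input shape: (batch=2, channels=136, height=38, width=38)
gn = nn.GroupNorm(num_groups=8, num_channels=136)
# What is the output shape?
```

Input: (2, 136, 38, 38) -> Output: (2, 136, 38, 38)

Answer: (2, 136, 38, 38)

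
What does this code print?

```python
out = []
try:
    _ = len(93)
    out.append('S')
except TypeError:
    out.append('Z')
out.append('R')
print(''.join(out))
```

Execution trace: 'Z' (except TypeError) → 'R' (after the try/except). Output: ZR

Answer: ZR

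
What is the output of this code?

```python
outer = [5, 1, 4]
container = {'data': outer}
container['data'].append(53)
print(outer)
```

Key concept: dict holds reference to list.
Step by step:
`outer = [5, 1, 4]` → outer = [5, 1, 4]
`container = {'data': outer}` → container = {'data': [5, 1, 4]}
`container['data'].append(53)` → outer = [5, 1, 4, 53]; container = {'data': [5, 1, 4, 53]}
`print(outer)` → prints [5, 1, 4, 53]

Answer: [5, 1, 4, 53]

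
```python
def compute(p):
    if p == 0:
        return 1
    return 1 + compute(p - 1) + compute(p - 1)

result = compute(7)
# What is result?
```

compute(p) = 1 + 2·compute(p-1), compute(0)=1. Closed form: (1+1)·2^7 - 1 = 255.

Answer: 255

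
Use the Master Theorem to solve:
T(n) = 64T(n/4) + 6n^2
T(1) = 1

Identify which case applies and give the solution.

a=64, b=4, f(n)=6n^2. log_4(64) = 3. Since c=2 < 3, Case 1 applies: T(n) = Θ(n^log_b(a)) = O(n^3).

Answer: O(n^3) - Case 1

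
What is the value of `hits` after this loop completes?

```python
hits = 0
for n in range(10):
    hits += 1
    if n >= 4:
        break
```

Loop breaks when n reaches 4, hits is 5
`hits` takes the values: 0 → 1 → 2 → 3 → 4 → 5

Answer: 5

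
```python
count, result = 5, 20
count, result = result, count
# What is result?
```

Trace:
`count, result = 5, 20` → count = 5; result = 20
`count, result = result, count` → count = 20; result = 5
So result = 5

Answer: 5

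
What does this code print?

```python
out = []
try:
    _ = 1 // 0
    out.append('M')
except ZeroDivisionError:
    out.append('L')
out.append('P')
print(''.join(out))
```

Execution trace: 'L' (except ZeroDivisionError) → 'P' (after the try/except). Output: LP

Answer: LP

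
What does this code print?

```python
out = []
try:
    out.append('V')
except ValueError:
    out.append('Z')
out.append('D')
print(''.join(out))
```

Execution trace: 'V' (try body, no exception) → 'D' (after the try/except). Output: VD

Answer: VD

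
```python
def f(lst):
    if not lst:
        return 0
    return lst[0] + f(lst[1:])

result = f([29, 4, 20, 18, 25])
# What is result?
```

29 + 4 + 20 + 18 + 25 + 0 = 96

Answer: 96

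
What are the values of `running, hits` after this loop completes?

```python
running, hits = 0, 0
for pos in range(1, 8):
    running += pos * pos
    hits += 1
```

Sum of squares and count
`running, hits` takes the values: (0, 0) → (1, 0) → (1, 1) → (5, 1) → (5, 2) → (14, 2) → (14, 3) → (30, 3) → (30, 4) → (55, 4) → (55, 5) → (91, 5) → (91, 6) → (140, 6) → (140, 7)

Answer: 140, 7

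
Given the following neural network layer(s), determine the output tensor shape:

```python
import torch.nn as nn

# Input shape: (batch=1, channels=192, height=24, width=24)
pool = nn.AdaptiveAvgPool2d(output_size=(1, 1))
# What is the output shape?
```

Input: (1, 192, 24, 24) -> Output: (1, 192, 1, 1)

Answer: (1, 192, 1, 1)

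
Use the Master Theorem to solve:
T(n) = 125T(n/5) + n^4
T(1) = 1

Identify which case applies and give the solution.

a=125, b=5, f(n)=n^4. log_5(125) = 3. Since c=4 > 3 and the regularity condition holds (125(n/5)^4 = (125/5^4)n^4 with 125/5^4 < 1), Case 3 applies: T(n) = Θ(f(n)) = O(n^4).

Answer: O(n^4) - Case 3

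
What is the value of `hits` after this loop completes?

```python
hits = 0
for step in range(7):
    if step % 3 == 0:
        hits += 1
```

Count numbers divisible by 3 in range(7)
`hits` takes the values: 0 → 1 → 2 → 3

Answer: 3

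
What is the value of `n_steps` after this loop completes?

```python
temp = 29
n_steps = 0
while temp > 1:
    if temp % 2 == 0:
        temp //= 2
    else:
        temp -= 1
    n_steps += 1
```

Steps to reduce 29 to 1
`n_steps` takes the values: 0 → 1 → 2 → 3 → 4 → 5 → 6 → 7

Answer: 7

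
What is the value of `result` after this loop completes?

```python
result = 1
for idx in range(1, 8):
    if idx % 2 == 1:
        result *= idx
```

Product of odd numbers 1 to 7
`result` takes the values: 1 → 3 → 15 → 105

Answer: 105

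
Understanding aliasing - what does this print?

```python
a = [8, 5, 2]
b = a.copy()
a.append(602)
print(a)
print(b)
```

Key concept: list.copy() creates independent copy.
Step by step:
`a = [8, 5, 2]` → a = [8, 5, 2]
`b = a.copy()` → b = [8, 5, 2]
`a.append(602)` → a = [8, 5, 2, 602]
`print(a)` → prints [8, 5, 2, 602]
`print(b)` → prints [8, 5, 2]

Answer:
[8, 5, 2, 602]
[8, 5, 2]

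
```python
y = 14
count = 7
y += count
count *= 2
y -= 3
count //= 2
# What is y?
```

Trace:
`y = 14` → y = 14
`count = 7` → count = 7
`y += count` → y = 21
`count *= 2` → count = 14
`y -= 3` → y = 18
`count //= 2` → count = 7
So y = 18

Answer: 18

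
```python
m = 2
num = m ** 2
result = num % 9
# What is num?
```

Trace:
`m = 2` → m = 2
`num = m ** 2` → num = 4
`result = num % 9` → result = 4
So num = 4

Answer: 4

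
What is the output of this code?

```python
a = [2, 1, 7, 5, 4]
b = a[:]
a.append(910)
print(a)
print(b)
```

Key concept: slice [:] creates copy.
Step by step:
`a = [2, 1, 7, 5, 4]` → a = [2, 1, 7, 5, 4]
`b = a[:]` → b = [2, 1, 7, 5, 4]
`a.append(910)` → a = [2, 1, 7, 5, 4, 910]
`print(a)` → prints [2, 1, 7, 5, 4, 910]
`print(b)` → prints [2, 1, 7, 5, 4]

Answer:
[2, 1, 7, 5, 4, 910]
[2, 1, 7, 5, 4]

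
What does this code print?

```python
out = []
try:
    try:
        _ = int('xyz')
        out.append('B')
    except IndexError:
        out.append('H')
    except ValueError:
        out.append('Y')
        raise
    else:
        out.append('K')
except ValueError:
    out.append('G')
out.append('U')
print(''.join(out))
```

Execution trace: 'Y' (inner except ValueError) → 'G' (outer except ValueError) → 'U' (after the try/except). Output: YGU

Answer: YGU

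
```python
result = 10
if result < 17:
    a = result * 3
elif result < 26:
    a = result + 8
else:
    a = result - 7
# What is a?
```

Trace:
`result = 10` → result = 10
`if result < 17: ...` → result < 17 is True → a = 30
So a = 30

Answer: 30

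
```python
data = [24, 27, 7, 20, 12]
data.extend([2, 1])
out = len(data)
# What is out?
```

Trace:
`data = [24, 27, 7, 20, 12]` → data = [24, 27, 7, 20, 12]
`data.extend([2, 1])` → data = [24, 27, 7, 20, 12, 2, 1]
`out = len(data)` → out = 7
So out = 7

Answer: 7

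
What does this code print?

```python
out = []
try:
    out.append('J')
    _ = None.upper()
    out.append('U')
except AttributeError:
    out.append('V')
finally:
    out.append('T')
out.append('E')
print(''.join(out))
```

Execution trace: 'J' (try body) → 'V' (except AttributeError) → 'T' (finally) → 'E' (after the try/except). Output: JVTE

Answer: JVTE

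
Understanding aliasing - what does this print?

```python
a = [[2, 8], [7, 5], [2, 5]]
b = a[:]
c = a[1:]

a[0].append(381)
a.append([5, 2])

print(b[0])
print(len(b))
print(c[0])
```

Key concept: slice with nested mutation.
Step by step:
`a = [[2, 8], [7, 5], [2, 5]]` → a = [[2, 8], [7, 5], [2, 5]]
`b = a[:]` → b = [[2, 8], [7, 5], [2, 5]]
`c = a[1:]` → c = [[7, 5], [2, 5]]
`a[0].append(381)` → a = [[2, 8, 381], [7, 5], [2, 5]]; b = [[2, 8, 381], [7, 5], [2, 5]]
`a.append([5, 2])` → a = [[2, 8, 381], [7, 5], [2, 5], [5, 2]]
`print(b[0])` → prints [2, 8, 381]
`print(len(b))` → prints 3
`print(c[0])` → prints [7, 5]

Answer:
[2, 8, 381]
3
[7, 5]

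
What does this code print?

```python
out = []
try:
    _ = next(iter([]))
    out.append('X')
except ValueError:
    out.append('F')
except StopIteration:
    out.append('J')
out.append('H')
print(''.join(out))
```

Execution trace: 'J' (except StopIteration) → 'H' (after the try/except). Output: JH

Answer: JH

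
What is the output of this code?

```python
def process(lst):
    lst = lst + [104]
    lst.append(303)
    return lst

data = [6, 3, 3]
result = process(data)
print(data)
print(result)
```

Key concept: rebinding parameter vs mutation.
Step by step:
`data = [6, 3, 3]` → data = [6, 3, 3]
`result = process(data)` → result = [6, 3, 3, 104, 303]
`print(data)` → prints [6, 3, 3]
`print(result)` → prints [6, 3, 3, 104, 303]

Answer:
[6, 3, 3]
[6, 3, 3, 104, 303]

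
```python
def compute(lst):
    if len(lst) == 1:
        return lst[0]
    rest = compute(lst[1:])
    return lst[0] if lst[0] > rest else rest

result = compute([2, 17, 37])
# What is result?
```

Recursive max over [2, 17, 37] = 37

Answer: 37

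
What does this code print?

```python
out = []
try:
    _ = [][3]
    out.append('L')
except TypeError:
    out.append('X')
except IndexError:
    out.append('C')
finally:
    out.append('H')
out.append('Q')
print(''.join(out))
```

Execution trace: 'C' (except IndexError) → 'H' (finally) → 'Q' (after the try/except). Output: CHQ

Answer: CHQ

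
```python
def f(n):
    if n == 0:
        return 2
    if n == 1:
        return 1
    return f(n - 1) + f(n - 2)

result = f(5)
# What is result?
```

Build up from base cases: f(0)=2, f(1)=1, f(2)=3, f(3)=4, f(4)=7, f(5)=11

Answer: 11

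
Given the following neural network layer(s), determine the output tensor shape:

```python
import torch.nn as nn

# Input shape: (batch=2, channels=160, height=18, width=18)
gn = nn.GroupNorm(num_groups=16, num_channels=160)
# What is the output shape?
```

Input: (2, 160, 18, 18) -> Output: (2, 160, 18, 18)

Answer: (2, 160, 18, 18)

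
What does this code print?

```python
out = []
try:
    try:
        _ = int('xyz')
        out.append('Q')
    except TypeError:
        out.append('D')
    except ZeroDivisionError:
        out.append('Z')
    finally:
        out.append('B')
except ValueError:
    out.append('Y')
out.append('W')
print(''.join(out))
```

Execution trace: 'B' (finally) → 'Y' (outer except ValueError) → 'W' (after the try/except). Output: BYW

Answer: BYW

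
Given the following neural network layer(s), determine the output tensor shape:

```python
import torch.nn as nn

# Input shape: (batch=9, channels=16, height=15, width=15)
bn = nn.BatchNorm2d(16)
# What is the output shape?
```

Input: (9, 16, 15, 15) -> Output: (9, 16, 15, 15)

Answer: (9, 16, 15, 15)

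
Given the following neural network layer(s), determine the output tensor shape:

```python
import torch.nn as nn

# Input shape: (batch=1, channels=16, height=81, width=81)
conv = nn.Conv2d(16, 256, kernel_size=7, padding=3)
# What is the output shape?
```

Input: (1, 16, 81, 81) -> Output: (1, 256, 81, 81)

Answer: (1, 256, 81, 81)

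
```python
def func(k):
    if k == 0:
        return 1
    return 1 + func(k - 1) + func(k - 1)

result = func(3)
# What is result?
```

func(k) = 1 + 2·func(k-1), func(0)=1. Closed form: (1+1)·2^3 - 1 = 15.

Answer: 15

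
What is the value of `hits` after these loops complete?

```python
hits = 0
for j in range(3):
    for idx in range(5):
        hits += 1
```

3 * 5 = 15
`hits` takes the values: 0 → 1 → 2 → 3 → 4 → 5 → 6 → 7 → 8 → 9 → 10 → 11 → 12 → 13 → 14 → 15

Answer: 15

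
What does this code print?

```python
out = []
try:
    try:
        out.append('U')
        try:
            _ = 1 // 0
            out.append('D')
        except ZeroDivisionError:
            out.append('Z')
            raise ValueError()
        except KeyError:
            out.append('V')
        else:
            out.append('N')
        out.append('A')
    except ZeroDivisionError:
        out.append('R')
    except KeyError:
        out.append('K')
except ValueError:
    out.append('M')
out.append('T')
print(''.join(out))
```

Execution trace: 'U' (try body) → 'Z' (inner except ZeroDivisionError) → 'M' (outer except ValueError) → 'T' (after the try/except). Output: UZMT

Answer: UZMT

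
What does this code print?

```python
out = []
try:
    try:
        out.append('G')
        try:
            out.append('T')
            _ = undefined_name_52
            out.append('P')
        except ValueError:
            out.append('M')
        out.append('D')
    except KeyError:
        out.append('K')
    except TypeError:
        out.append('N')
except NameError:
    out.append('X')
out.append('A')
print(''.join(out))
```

Execution trace: 'G' (try body) → 'T' (inner try body) → 'X' (outer except NameError) → 'A' (after the try/except). Output: GTXA

Answer: GTXA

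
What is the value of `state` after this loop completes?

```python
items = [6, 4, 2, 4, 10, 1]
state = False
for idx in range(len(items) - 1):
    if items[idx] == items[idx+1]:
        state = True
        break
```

Check consecutive duplicates in [6, 4, 2, 4, 10, 1]
`state` takes the values: False

Answer: False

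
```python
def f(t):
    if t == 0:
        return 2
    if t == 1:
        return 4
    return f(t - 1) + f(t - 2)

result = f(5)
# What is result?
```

Build up from base cases: f(0)=2, f(1)=4, f(2)=6, f(3)=10, f(4)=16, f(5)=26

Answer: 26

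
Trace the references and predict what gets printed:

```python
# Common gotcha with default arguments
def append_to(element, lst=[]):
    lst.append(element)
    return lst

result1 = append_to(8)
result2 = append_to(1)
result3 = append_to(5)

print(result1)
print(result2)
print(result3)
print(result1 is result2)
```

Key concept: mutable default argument gotcha.
Step by step:
`result1 = append_to(8)` → result1 = [8]
`result2 = append_to(1)` → result1 = [8, 1] (same object as result2); result2 = [8, 1] (same object as result1)
`result3 = append_to(5)` → result1 = [8, 1, 5] (same object as result2, result3); result2 = [8, 1, 5] (same object as result1, result3); result3 = [8, 1, 5] (same object as result1, result2)
`print(result1)` → prints [8, 1, 5]
`print(result2)` → prints [8, 1, 5]
`print(result3)` → prints [8, 1, 5]
`print(result1 is result2)` → prints True

Answer:
[8, 1, 5]
[8, 1, 5]
[8, 1, 5]
True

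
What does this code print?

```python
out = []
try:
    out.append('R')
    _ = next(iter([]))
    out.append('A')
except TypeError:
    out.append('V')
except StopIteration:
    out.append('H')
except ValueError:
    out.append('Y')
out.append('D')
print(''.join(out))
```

Execution trace: 'R' (try body) → 'H' (except StopIteration) → 'D' (after the try/except). Output: RHD

Answer: RHD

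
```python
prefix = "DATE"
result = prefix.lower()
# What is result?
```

Trace:
`prefix = "DATE"` → prefix = 'DATE'
`result = prefix.lower()` → result = 'date'
So result = 'date'

Answer: 'date'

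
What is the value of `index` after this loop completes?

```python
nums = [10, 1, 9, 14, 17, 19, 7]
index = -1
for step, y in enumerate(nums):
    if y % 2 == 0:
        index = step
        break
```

First even number index in [10, 1, 9, 14, 17, 19, 7]
`index` takes the values: -1 → 0

Answer: 0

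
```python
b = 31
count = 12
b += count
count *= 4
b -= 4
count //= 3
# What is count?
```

Trace:
`b = 31` → b = 31
`count = 12` → count = 12
`b += count` → b = 43
`count *= 4` → count = 48
`b -= 4` → b = 39
`count //= 3` → count = 16
So count = 16

Answer: 16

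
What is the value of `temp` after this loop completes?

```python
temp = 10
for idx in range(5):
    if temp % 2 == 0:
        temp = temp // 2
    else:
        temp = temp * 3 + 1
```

Collatz-style transformation from 10
`temp` takes the values: 10 → 5 → 16 → 8 → 4 → 2

Answer: 2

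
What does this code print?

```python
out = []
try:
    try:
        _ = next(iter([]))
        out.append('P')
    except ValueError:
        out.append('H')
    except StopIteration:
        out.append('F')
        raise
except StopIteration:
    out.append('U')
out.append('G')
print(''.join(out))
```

Execution trace: 'F' (inner except StopIteration) → 'U' (outer except StopIteration) → 'G' (after the try/except). Output: FUG

Answer: FUG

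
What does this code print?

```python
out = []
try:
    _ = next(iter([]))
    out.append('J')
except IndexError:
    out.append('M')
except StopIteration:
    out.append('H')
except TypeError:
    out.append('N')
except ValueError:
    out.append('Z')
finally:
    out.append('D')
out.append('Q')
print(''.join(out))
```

Execution trace: 'H' (except StopIteration) → 'D' (finally) → 'Q' (after the try/except). Output: HDQ

Answer: HDQ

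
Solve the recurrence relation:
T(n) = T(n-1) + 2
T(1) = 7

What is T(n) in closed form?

Unrolling: T(n) = T(1) + 2·(n-1) = 7 + 2(n-1) = 2n + 5.

Answer: T(n) = 2n + 5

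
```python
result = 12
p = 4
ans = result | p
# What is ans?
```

Trace:
`result = 12` → result = 12
`p = 4` → p = 4
`ans = result | p` → ans = 12
So ans = 12

Answer: 12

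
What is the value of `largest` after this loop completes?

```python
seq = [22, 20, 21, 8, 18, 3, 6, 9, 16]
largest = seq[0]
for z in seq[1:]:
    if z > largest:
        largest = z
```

Maximum of [22, 20, 21, 8, 18, 3, 6, 9, 16]
`largest` takes the values: 22

Answer: 22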